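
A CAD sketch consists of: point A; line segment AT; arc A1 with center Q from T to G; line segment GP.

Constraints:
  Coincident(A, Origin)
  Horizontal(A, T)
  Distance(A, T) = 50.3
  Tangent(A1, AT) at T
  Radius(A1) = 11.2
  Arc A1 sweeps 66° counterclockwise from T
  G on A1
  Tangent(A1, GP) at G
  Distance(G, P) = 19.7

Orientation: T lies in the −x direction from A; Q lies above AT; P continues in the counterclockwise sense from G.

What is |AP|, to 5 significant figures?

40.432

On A1, T sits at bearing -90° from Q; a 66° counterclockwise sweep puts G at bearing -24°, so G = Q + 11.2·(cos -24°, sin -24°) = (-40.068, 6.6445). The tangent condition forces QG to be normal to GP, so GP runs along (−sin -24°, cos -24°); with |GP| = 19.7, P = (-32.056, 24.641). Then |AP| = |P − A| = 40.432.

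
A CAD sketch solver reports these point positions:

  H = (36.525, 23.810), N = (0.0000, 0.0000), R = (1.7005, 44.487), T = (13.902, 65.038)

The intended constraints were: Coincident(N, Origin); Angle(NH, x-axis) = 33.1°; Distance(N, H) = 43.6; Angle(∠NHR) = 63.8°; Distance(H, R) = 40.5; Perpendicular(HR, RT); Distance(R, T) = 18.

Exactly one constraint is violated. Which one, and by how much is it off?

Distance(R, T) = 18 — off by 5.90.

N = (0.00, 0.00) ✓; NH at 33.10° ✓; |NH| = 43.60 ✓; ∠NHR = 63.80° ✓; |HR| = 40.50 ✓; ∠(HR, RT) = 90.00° ✓; |RT| = 23.90 ✗.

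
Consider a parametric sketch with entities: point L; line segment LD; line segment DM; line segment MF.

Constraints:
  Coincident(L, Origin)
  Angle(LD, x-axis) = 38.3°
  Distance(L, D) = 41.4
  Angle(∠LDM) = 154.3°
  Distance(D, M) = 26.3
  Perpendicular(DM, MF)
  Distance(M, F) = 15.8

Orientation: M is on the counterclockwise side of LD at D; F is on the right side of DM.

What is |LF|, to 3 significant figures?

72.0

L is at the origin; LD runs at 38.3° with length 41.4, so D = 41.4·(cos 38.3°, sin 38.3°) = (32.5, 25.7). ∠LDM = 154.3°, so DM runs at 38.3° + (180° − 154.3°) = 64.0° from the x-axis; with |DM| = 26.3, M = D + 26.3·(cos 64.0°, sin 64.0°) = (44.0, 49.3). DM is perpendicular to MF; with |MF| = 15.8 on the right of DM, F = M + 15.8·(0.899, -0.438) = (58.2, 42.4). Then |LF| = |F − L| = 72.0.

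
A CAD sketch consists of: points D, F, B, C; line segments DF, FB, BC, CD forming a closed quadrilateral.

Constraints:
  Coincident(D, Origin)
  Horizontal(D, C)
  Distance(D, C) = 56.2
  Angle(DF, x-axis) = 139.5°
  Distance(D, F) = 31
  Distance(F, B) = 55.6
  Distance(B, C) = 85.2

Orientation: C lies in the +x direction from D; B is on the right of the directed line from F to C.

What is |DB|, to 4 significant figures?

41.33

D is at the origin; D and C share the same y with |DC| = 56.2 and C in +x, so C = (56.2, 0). DF runs at 139.5° with |DF| = 31.0, so F = (-23.57, 20.13). B is determined by |FB| = 55.6 and |BC| = 85.2 together: it lies at the intersection of circle(F, 55.6) and circle(C, 85.2). With |FC| = 82.27, the foot of the radical line on FC is 15.81 from F and the perpendicular offset is √(55.6² − 15.81²) = 53.31. Taking the right-of-FC solution: B = (-21.29, -35.42).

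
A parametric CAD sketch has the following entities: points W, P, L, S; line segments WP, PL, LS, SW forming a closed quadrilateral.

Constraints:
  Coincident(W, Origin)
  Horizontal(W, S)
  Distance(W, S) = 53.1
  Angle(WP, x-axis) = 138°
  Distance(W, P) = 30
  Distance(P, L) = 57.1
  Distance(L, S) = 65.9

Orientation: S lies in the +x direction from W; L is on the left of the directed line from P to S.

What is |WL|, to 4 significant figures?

61.14

Checks: |PL| = 57.10 ✓; |LS| = 65.90 ✓.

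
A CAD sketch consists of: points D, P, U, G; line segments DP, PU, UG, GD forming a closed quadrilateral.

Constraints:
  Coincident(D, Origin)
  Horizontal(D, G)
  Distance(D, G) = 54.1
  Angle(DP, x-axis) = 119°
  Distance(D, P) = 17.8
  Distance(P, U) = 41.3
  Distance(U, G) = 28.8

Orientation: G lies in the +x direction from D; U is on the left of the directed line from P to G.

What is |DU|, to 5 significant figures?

37.702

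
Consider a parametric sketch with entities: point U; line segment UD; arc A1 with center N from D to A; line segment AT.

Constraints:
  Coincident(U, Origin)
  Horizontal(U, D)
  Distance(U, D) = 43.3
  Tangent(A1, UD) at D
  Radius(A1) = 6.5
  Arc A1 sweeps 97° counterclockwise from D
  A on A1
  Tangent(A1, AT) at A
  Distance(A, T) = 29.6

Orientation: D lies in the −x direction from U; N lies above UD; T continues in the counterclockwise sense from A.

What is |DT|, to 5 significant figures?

36.782

On A1, D sits at bearing -90° from N; a 97° counterclockwise sweep puts A at bearing 7°, so A = N + 6.5·(cos 7°, sin 7°) = (-36.848, 7.2922). A1 meets AT tangentially, so NA is at right angles to AT, so AT runs along (−sin 7°, cos 7°); with |AT| = 29.6, T = (-40.456, 36.672). Then |DT| = |T − D| = 36.782.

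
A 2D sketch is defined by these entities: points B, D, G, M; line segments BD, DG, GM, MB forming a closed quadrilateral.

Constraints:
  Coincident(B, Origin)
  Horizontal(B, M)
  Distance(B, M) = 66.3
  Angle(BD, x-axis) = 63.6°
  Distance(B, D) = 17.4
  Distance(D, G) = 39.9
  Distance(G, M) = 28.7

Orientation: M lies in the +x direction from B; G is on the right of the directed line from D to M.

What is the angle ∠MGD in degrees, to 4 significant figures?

123.3°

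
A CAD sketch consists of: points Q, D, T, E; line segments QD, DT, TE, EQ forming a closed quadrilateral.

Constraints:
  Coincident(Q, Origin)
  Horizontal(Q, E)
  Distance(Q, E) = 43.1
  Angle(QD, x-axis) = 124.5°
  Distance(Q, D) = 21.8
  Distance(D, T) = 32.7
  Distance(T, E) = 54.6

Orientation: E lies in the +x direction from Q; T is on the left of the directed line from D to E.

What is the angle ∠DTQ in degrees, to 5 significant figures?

28.908°

Q is at the origin; Q and E share the same y with |QE| = 43.1 and E in +x, so E = (43.1, 0). QD runs at 124.5° with |QD| = 21.8, so D = (-12.348, 17.966). T is determined by |DT| = 32.7 and |TE| = 54.6 together: it lies at the intersection of circle(D, 32.7) and circle(E, 54.6). With |DE| = 58.286, the foot of the radical line on DE is 12.742 from D and the perpendicular offset is √(32.7² − 12.742²) = 30.115. Taking the left-of-DE solution: T = (9.0566, 42.687).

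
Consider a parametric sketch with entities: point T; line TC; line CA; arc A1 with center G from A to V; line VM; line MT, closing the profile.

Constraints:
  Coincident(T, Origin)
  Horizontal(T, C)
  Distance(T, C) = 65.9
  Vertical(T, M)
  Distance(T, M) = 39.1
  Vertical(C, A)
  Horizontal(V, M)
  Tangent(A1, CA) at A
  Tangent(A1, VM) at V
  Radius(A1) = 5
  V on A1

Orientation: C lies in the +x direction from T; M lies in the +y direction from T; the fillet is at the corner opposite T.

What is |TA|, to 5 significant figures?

74.200

The virtual corner opposite T is at (65.900, 39.100). Since A1 is tangent to CA there, GA ⟂ CA and the tangent condition forces GV to be normal to VM, with radius 5.0, so the center G sits 5.0 in from both sides at G = (60.900, 34.100). That places the tangent points at A = (65.900, 34.100) on CA and V = (60.900, 39.100) on VM. Then |TA| = |A − T| = 74.200.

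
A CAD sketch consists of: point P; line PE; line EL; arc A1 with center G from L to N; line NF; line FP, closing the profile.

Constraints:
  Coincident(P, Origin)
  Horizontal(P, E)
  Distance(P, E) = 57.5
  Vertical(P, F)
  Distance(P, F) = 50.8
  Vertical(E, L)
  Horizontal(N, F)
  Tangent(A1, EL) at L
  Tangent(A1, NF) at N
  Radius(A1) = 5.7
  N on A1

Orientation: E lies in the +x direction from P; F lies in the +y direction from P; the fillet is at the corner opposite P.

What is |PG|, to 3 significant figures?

68.7

P and F share the same x with |PF| = 50.8 and F on the +y side, so F = (0.00, 50.8). The virtual corner opposite P is at (57.5, 50.8). The tangent condition forces GL to be normal to EL and A1 meets NF tangentially, so GN is at right angles to NF, with radius 5.7, so the center G sits 5.7 in from both sides at G = (51.8, 45.1). Then |PG| = |G − P| = 68.7.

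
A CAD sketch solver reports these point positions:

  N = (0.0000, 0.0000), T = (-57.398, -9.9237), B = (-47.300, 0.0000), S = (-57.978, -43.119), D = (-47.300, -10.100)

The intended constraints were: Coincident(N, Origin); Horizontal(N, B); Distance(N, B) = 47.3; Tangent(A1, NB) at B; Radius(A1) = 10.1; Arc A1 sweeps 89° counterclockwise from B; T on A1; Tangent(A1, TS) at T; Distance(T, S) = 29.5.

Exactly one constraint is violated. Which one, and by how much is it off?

Distance(T, S) = 29.5 — off by 3.70.

N = (0.00, 0.00) ✓; N.y = 0.00, B.y = 0.00 ✓; |NB| = 47.30 ✓; ∠(DB, BN) = 90.00° ✓; |DB| = 10.10 ✓; bearing(D→T) − bearing(D→B) = 89.00° ✓; |DT| = 10.10 ✓; ∠(DT, TS) = 90.00° ✓; |TS| = 33.20 ✗.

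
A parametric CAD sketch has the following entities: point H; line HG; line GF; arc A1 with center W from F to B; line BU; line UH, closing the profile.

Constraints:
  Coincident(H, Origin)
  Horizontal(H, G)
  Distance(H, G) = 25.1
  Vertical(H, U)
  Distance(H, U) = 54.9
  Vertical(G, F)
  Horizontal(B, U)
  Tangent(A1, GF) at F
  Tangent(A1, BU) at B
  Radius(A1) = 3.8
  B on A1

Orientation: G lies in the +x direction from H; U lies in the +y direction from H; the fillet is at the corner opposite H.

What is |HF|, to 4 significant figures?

56.93

H is at the origin; HG is horizontal with |HG| = 25.1 and G on the +x side, so G = (25.10, 0.000). H and U share the same x with |HU| = 54.9 and U on the +y side, so U = (0.000, 54.90). The virtual corner opposite H is at (25.10, 54.90). A1 meets GF tangentially, so WF is at right angles to GF and tangency of A1 to BU means the radius WB is perpendicular to BU, with radius 3.8, so the center W sits 3.8 in from both sides at W = (21.30, 51.10). That places the tangent points at F = (25.10, 51.10) on GF and B = (21.30, 54.90) on BU. Then |HF| = |F − H| = 56.93.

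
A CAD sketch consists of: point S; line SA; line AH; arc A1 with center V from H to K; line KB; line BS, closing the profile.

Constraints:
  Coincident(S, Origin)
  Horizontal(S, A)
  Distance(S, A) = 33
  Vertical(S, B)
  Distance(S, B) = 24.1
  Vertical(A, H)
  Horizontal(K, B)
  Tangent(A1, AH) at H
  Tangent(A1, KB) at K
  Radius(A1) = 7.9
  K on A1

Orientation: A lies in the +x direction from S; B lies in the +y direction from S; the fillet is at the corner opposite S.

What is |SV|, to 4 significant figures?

29.87

S is at the origin; SA is horizontal with |SA| = 33.0 and A on the +x side, so A = (33.00, 0.000). S and B share the same x with |SB| = 24.1 and B on the +y side, so B = (0.000, 24.10). The virtual corner opposite S is at (33.00, 24.10). Tangency of A1 to AH means the radius VH is perpendicular to AH and A1 meets KB tangentially, so VK is at right angles to KB, with radius 7.9, so the center V sits 7.9 in from both sides at V = (25.10, 16.20). Then |SV| = |V − S| = 29.87.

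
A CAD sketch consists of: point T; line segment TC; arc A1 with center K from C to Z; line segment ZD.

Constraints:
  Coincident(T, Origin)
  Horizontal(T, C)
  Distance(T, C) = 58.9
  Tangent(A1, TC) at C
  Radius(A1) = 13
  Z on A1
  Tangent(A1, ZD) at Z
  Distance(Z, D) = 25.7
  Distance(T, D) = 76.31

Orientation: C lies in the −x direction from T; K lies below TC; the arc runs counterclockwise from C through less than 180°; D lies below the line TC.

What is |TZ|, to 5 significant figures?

73.293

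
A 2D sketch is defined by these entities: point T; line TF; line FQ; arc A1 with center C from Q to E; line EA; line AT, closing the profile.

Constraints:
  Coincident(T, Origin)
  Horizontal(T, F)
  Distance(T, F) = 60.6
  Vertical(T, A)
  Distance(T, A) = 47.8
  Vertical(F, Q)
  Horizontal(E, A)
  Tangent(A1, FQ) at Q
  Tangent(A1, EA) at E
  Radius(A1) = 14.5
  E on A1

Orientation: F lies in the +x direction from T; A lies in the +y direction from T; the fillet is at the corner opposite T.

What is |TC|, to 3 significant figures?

56.9

T is at the origin; TF is horizontal with |TF| = 60.6 and F on the +x side, so F = (60.6, 0.00). T and A share the same x with |TA| = 47.8 and A on the +y side, so A = (0.00, 47.8). The virtual corner opposite T is at (60.6, 47.8). A1 meets FQ tangentially, so CQ is at right angles to FQ and since A1 is tangent to EA there, CE ⟂ EA, with radius 14.5, so the center C sits 14.5 in from both sides at C = (46.1, 33.3). Then |TC| = |C − T| = 56.9.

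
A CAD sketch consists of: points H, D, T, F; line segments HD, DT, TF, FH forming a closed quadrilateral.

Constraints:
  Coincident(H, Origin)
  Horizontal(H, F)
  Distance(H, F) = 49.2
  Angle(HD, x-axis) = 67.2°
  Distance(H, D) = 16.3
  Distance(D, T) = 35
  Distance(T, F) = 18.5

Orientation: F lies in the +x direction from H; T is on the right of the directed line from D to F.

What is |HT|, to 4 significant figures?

33.57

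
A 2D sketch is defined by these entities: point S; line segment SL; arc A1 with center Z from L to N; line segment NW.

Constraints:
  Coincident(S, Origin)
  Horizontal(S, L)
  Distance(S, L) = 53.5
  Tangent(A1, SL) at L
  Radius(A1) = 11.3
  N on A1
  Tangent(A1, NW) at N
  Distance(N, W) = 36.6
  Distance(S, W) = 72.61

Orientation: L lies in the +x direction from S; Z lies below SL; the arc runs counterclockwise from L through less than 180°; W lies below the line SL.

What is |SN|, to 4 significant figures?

45.06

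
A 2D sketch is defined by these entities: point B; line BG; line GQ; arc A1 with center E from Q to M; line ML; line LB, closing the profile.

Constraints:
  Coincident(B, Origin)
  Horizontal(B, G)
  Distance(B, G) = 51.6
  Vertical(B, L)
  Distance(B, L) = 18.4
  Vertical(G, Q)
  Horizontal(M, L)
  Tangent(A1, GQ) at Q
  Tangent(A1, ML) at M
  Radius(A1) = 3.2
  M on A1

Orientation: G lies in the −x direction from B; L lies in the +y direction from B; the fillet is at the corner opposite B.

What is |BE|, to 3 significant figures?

50.7

B is at the origin; BG is horizontal with |BG| = 51.6 and G on the −x side, so G = (-51.6, 0.00). B and L share the same x with |BL| = 18.4 and L on the +y side, so L = (0.00, 18.4). The virtual corner opposite B is at (-51.6, 18.4). A1 meets GQ tangentially, so EQ is at right angles to GQ and the tangent condition forces EM to be normal to ML, with radius 3.2, so the center E sits 3.2 in from both sides at E = (-48.4, 15.2). Then |BE| = |E − B| = 50.7.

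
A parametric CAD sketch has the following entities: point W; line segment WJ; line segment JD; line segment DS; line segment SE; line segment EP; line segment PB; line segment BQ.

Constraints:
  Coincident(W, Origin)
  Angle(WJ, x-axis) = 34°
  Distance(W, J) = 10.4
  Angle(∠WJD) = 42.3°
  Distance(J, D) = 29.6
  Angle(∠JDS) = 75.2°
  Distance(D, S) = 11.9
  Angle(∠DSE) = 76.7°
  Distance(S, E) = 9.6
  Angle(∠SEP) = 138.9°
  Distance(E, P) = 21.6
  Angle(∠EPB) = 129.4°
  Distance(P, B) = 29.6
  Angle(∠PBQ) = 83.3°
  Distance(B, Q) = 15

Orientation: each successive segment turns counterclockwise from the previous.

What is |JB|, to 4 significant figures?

46.31

W is at the origin; WJ runs at 34.0° with length 10.4, so J = (8.622, 5.816). ∠WJD = 42.3° gives JD at 171.7° from the x-axis; with |JD| = 29.6, D = (-20.67, 10.09). ∠JDS = 75.2° gives DS at -83.50° from the x-axis; with |DS| = 11.9, S = (-19.32, -1.735). ∠DSE = 76.7° gives SE at 19.80° from the x-axis; with |SE| = 9.6, E = (-10.29, 1.517). ∠SEP = 138.9° gives EP at 60.90° from the x-axis; with |EP| = 21.6, P = (0.2164, 20.39). ∠EPB = 129.4° gives PB at 111.5° from the x-axis; with |PB| = 29.6, B = (-10.63, 47.93). Then |JB| = |B − J| = 46.31.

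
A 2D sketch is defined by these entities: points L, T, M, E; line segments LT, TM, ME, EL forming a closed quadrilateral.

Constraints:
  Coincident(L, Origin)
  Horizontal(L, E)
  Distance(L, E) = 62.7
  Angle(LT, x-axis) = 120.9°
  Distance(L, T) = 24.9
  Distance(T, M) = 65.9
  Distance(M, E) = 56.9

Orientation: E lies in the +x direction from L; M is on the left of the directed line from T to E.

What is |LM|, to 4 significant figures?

69.92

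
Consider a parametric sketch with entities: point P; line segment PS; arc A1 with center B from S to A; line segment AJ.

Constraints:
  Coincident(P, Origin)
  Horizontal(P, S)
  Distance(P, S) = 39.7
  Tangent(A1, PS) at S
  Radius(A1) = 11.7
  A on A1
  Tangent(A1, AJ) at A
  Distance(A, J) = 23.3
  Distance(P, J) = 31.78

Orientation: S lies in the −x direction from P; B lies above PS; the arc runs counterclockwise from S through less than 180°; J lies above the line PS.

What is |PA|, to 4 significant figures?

30.11

Checks: ∠(BS, SP) = 90.00° ✓; |BS| = 11.70 ✓; |BA| = 11.70 ✓; ∠(BA, AJ) = 90.00° ✓; |AJ| = 23.30 ✓; |PJ| = 31.78 ✓.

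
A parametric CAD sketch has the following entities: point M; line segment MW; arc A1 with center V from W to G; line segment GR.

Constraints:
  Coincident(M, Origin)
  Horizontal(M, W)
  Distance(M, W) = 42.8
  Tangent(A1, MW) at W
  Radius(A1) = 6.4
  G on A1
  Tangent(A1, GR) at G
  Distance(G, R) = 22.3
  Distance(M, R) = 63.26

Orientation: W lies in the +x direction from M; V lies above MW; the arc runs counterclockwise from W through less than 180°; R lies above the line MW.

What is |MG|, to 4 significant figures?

48.58

M is at the origin; M and W share the same y with |MW| = 42.8 and W on the +x side, so W = (42.80, 0.000). The tangent condition forces VW to be normal to MW, so V = W + (0, 6.4) = (42.80, 6.400). Since VG ⟂ GR (tangency), |VR| = √(6.4² + 22.3²) = 23.20 regardless of where G sits on A1. So R lies on both circle(M, 63.26) and circle(V, 23.20); the above-MW intersection is R = (58.88, 23.12). G is the foot of the tangent from R: G = (48.46, 3.408).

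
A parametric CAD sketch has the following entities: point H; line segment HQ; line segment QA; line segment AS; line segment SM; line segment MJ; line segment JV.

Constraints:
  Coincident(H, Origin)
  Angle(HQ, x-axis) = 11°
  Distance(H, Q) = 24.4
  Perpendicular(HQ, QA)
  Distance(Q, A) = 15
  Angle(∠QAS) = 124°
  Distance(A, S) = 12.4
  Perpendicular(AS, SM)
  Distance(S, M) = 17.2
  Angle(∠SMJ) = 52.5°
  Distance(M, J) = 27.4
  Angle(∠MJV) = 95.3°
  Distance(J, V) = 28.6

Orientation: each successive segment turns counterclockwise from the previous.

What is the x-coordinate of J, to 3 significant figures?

29.5

H is at the origin; HQ runs at 11.0° with length 24.4, so Q = (24.0, 4.66). The perpendicularity gives QA at right angles to HQ, so QA runs at 101°; with |QA| = 15.0, A = (21.1, 19.4). ∠QAS = 124.0° gives AS at 157° from the x-axis; with |AS| = 12.4, S = (9.68, 24.2). AS ⟂ SM, so SM runs at -113°; with |SM| = 17.2, M = (2.95, 8.39). ∠SMJ = 52.5° gives MJ at 14.5° from the x-axis; with |MJ| = 27.4, J = (29.5, 15.3). So J.x = 29.5.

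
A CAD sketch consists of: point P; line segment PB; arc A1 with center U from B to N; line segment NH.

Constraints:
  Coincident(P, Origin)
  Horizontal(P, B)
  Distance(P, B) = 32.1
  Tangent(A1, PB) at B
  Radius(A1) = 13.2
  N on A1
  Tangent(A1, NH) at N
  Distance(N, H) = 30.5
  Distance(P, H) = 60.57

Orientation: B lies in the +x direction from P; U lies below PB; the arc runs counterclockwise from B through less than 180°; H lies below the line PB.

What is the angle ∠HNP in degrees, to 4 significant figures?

171.6°

Checks: P.y = 0.00, B.y = 0.00 ✓; |UN| = 13.20 ✓; ∠(UN, NH) = 90.00° ✓; |NH| = 30.50 ✓; |PH| = 60.57 ✓.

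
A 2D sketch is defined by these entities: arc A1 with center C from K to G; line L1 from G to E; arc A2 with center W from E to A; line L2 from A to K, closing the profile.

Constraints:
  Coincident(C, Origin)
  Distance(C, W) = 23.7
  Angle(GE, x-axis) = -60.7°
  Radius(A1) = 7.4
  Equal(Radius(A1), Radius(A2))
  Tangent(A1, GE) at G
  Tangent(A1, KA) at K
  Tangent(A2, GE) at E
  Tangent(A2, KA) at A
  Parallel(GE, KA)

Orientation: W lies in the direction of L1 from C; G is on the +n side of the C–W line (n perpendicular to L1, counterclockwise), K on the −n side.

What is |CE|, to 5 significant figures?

24.828

Tangency of A1 to both parallel lines with radius 7.4 puts G and K at C ± 7.4·n: G = (6.4533, 3.6214), K = (-6.4533, -3.6214). Equal radii place E and A the same way about W: E = W + 7.4·n = (18.052, -17.047), A = W − 7.4·n = (5.1451, -24.289). Then |CE| = |E − C| = 24.828.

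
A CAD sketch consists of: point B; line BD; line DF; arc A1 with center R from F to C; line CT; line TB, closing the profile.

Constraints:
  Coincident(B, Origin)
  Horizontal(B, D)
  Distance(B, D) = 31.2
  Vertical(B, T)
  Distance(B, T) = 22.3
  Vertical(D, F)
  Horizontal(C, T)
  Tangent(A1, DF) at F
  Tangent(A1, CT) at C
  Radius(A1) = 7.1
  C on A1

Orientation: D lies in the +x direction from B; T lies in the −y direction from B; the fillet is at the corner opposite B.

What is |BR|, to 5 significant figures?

28.493

B is at the origin; BD is horizontal with |BD| = 31.2 and D on the +x side, so D = (31.200, 0.0000). B and T share the same x with |BT| = 22.3 and T on the −y side, so T = (0.0000, -22.300). The virtual corner opposite B is at (31.200, -22.300). The tangent condition forces RF to be normal to DF and the tangent condition forces RC to be normal to CT, with radius 7.1, so the center R sits 7.1 in from both sides at R = (24.100, -15.200). Then |BR| = |R − B| = 28.493.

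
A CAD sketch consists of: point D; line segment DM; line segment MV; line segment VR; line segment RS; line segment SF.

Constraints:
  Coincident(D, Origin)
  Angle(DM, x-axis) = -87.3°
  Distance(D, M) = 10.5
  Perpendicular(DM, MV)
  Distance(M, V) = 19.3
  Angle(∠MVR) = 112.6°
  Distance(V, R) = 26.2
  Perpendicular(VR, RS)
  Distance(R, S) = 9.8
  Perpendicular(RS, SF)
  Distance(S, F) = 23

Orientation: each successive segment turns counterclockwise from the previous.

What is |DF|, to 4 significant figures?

12.09

D is at the origin; DM runs at -87.3° with length 10.5, so M = (0.4946, -10.49). The perpendicularity gives MV at right angles to DM, so MV runs at 2.700°; with |MV| = 19.3, V = (19.77, -9.579). ∠MVR = 112.6° gives VR at 70.10° from the x-axis; with |VR| = 26.2, R = (28.69, 15.06). The perpendicularity gives RS at right angles to VR, so RS runs at 160.1°; with |RS| = 9.8, S = (19.48, 18.39). RS is perpendicular to SF, so SF runs at -109.9°; with |SF| = 23.0, F = (11.65, -3.235). Then |DF| = |F − D| = 12.09.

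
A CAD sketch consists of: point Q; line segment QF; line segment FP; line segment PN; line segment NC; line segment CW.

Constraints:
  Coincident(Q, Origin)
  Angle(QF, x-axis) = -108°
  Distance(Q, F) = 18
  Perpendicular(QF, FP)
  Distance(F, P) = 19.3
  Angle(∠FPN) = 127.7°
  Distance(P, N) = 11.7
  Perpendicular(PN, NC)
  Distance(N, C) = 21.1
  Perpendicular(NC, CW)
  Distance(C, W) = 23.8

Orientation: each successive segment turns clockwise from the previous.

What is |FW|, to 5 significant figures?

5.8370

PN ⟂ NC, so NC runs at 19.700°; with |NC| = 21.1, C = (-7.9967, 6.9729). The perpendicularity gives CW at right angles to NC, so CW runs at -70.300°; with |CW| = 23.8, W = (0.026184, -15.434). Then |FW| = |W − F| = 5.8370.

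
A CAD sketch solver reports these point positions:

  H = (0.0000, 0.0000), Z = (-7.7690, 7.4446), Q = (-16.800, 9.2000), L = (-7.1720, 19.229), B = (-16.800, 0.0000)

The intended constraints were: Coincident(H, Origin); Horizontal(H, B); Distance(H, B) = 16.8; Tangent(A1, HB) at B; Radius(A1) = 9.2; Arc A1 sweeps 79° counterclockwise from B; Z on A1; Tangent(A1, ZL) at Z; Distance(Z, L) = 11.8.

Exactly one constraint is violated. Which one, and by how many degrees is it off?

Tangent(A1, ZL) at Z — off by 8.10°.

H = (0.00, 0.00) ✓; H.y = 0.00, B.y = 0.00 ✓; |HB| = 16.80 ✓; ∠(QB, BH) = 90.00° ✓; |QB| = 9.200 ✓; bearing(Q→Z) − bearing(Q→B) = 79.00° ✓; |QZ| = 9.200 ✓; ∠(QZ, ZL) = 81.90° ✗; |ZL| = 11.80 ✓.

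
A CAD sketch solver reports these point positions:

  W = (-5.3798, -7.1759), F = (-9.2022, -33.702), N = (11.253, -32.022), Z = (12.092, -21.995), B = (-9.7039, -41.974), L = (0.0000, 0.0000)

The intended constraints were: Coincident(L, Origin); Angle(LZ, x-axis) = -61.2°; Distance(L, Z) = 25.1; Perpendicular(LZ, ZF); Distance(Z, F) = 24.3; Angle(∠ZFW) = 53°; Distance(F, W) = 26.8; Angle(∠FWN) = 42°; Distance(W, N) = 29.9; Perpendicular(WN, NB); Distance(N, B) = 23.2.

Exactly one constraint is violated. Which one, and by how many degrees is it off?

Perpendicular(WN, NB) — off by 8.40°.

L = (0.00, 0.00) ✓; LZ at -61.20° ✓; |LZ| = 25.10 ✓; ∠(LZ, ZF) = 90.00° ✓; |ZF| = 24.30 ✓; ∠ZFW = 53.00° ✓; |FW| = 26.80 ✓; ∠FWN = 42.00° ✓; |WN| = 29.90 ✓; ∠(WN, NB) = 98.40° ✗; |NB| = 23.20 ✓.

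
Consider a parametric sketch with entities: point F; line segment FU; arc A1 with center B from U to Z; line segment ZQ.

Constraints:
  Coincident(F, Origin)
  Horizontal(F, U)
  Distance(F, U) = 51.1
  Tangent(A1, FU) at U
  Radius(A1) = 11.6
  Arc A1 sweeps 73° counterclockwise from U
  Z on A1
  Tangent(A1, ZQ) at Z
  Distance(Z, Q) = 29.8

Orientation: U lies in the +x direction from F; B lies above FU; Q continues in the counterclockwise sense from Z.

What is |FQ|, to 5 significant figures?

79.844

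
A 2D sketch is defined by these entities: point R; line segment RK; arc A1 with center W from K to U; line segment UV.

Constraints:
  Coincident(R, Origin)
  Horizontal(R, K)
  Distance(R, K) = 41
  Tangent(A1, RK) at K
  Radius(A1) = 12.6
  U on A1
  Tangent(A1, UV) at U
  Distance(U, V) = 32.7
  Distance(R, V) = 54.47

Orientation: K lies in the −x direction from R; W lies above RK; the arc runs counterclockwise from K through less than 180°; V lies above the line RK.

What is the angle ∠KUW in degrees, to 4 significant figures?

43.97°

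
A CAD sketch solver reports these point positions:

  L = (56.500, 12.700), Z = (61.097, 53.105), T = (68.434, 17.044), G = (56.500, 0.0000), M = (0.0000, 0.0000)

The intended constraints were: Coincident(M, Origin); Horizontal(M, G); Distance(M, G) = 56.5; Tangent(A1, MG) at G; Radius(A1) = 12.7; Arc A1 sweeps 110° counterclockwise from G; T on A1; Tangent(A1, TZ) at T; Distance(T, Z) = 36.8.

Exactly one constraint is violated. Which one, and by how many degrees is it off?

Tangent(A1, TZ) at T — off by 8.50°.

M = (0.00, 0.00) ✓; M.y = 0.00, G.y = 0.00 ✓; |MG| = 56.50 ✓; ∠(LG, GM) = 90.00° ✓; |LG| = 12.70 ✓; bearing(L→T) − bearing(L→G) = 110.0° ✓; |LT| = 12.70 ✓; ∠(LT, TZ) = 98.50° ✗; |TZ| = 36.80 ✓.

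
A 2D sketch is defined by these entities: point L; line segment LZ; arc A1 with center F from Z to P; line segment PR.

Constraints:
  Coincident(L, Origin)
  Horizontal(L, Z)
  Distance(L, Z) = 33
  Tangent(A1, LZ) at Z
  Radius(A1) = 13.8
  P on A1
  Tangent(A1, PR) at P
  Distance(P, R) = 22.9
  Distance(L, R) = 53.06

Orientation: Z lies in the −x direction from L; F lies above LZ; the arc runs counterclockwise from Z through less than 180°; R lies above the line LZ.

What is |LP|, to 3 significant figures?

30.4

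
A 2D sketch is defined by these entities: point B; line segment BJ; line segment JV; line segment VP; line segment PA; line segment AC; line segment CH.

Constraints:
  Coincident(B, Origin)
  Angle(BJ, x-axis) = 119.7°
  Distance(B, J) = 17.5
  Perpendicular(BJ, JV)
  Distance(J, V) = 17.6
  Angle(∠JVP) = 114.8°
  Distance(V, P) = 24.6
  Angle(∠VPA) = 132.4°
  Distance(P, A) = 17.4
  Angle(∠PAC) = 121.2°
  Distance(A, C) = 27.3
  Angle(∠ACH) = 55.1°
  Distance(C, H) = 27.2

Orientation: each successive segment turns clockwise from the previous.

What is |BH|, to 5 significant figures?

6.3264

B is at the origin; BJ runs at 119.7° with length 17.5, so J = (-8.6705, 15.201). The perpendicularity gives JV at right angles to BJ, so JV runs at 29.700°; with |JV| = 17.6, V = (6.6174, 23.921). ∠JVP = 114.8° gives VP at -35.500° from the x-axis; with |VP| = 24.6, P = (26.645, 9.6358). ∠VPA = 132.4° gives PA at -83.100° from the x-axis; with |PA| = 17.4, A = (28.735, -7.6381). ∠PAC = 121.2° gives AC at -141.90° from the x-axis; with |AC| = 27.3, C = (7.2517, -24.483). ∠ACH = 55.1° gives CH at 93.200° from the x-axis; with |CH| = 27.2, H = (5.7333, 2.6744). Then |BH| = |H − B| = 6.3264.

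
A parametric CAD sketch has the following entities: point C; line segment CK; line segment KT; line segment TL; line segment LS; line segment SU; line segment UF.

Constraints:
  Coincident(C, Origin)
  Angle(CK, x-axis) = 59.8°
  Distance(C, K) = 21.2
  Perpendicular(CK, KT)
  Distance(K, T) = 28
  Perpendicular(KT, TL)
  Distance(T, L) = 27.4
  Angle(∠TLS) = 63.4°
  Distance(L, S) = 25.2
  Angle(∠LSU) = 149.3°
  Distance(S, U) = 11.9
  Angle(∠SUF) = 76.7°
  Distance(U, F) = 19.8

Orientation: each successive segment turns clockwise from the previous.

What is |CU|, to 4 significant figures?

15.13

∠TLS = 63.4° gives LS at 123.2° from the x-axis; with |LS| = 25.2, S = (7.282, 1.643). ∠LSU = 149.3° gives SU at 92.50° from the x-axis; with |SU| = 11.9, U = (6.763, 13.53). Then |CU| = |U − C| = 15.13.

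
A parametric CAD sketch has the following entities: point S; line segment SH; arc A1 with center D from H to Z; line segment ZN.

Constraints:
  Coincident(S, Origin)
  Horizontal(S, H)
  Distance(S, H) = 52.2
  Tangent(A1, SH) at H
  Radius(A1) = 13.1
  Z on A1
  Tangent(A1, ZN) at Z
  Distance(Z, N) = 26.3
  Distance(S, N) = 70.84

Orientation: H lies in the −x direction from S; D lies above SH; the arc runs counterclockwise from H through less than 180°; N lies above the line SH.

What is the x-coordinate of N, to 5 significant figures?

-56.980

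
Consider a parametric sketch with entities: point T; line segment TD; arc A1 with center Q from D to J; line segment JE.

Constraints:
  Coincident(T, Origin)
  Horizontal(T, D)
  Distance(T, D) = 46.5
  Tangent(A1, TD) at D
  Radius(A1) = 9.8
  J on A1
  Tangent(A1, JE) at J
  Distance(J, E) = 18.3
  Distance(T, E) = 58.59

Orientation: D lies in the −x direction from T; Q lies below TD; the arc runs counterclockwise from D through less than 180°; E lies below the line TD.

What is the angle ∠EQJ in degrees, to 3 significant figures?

61.8°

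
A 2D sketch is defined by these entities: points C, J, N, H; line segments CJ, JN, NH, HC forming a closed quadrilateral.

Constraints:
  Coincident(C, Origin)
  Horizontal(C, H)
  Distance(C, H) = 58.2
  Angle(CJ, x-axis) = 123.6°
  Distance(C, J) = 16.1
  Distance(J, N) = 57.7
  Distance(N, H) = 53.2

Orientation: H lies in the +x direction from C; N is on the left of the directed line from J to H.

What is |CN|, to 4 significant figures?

61.00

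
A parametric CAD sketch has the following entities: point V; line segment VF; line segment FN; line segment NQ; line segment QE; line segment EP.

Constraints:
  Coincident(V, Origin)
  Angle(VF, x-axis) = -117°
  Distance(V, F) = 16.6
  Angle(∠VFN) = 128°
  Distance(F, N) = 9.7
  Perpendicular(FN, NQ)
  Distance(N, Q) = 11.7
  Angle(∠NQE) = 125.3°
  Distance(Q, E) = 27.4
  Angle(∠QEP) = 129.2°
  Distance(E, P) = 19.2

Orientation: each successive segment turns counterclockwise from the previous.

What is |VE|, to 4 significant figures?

14.66

FN ⟂ NQ, so NQ runs at 25.00°; with |NQ| = 11.7, Q = (7.167, -18.64). ∠NQE = 125.3° gives QE at 79.70° from the x-axis; with |QE| = 27.4, E = (12.07, 8.321). Then |VE| = |E − V| = 14.66.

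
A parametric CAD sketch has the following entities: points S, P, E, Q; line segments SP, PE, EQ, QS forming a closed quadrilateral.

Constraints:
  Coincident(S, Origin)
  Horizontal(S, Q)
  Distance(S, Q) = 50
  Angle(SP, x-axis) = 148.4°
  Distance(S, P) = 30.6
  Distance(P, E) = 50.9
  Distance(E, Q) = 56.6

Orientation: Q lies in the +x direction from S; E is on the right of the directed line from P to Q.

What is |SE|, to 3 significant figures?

27.4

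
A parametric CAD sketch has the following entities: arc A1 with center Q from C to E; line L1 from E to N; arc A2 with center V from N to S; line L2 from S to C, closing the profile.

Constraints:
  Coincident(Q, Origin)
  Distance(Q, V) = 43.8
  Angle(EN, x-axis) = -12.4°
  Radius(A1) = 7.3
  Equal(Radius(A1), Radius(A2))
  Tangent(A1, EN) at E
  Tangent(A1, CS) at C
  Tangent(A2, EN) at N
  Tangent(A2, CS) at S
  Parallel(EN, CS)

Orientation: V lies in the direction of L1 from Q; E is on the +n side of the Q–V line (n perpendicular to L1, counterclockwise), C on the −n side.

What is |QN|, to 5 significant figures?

44.404

The slot axis is L1's direction at -12.4°, so u = (cos -12.4°, sin -12.4°) = (0.97667, -0.21474) and n = (−sin -12.4°, cos -12.4°) = (0.21474, 0.97667). Q is at the origin and V lies 43.8 along u from Q, so V = 43.8·u = (42.778, -9.4054). Tangency of A1 to both parallel lines with radius 7.3 puts E and C at Q ± 7.3·n: E = (1.5676, 7.1297), C = (-1.5676, -7.1297). Equal radii place N and S the same way about V: N = V + 7.3·n = (44.346, -2.2757), S = V − 7.3·n = (41.211, -16.535). Then |QN| = |N − Q| = 44.404.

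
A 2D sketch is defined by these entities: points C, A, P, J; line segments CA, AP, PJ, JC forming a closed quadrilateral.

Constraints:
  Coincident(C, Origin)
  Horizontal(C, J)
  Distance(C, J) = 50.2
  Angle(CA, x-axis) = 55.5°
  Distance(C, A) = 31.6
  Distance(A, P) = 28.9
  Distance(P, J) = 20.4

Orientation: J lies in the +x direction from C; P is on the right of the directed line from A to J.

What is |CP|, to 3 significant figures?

29.8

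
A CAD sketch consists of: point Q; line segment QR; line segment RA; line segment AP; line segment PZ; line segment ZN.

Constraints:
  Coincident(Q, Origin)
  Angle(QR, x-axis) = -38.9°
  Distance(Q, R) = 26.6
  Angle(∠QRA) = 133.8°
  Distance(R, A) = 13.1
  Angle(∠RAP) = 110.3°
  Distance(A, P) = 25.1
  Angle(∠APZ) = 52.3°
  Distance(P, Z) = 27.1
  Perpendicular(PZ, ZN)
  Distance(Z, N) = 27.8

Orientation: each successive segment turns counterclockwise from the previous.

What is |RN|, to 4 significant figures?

11.88

∠APZ = 52.3° gives PZ at -155.3° from the x-axis; with |PZ| = 27.1, Z = (14.72, -1.907). The perpendicularity gives ZN at right angles to PZ, so ZN runs at -65.30°; with |ZN| = 27.8, N = (26.34, -27.16). Then |RN| = |N − R| = 11.88.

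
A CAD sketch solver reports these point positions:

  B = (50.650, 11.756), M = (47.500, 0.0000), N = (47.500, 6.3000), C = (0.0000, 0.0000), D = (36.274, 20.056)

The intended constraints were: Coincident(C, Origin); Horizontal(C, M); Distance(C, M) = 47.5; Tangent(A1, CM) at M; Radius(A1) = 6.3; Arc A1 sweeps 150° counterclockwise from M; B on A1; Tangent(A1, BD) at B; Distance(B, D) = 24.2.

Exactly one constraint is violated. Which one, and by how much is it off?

Distance(B, D) = 24.2 — off by 7.60.

C = (0.00, 0.00) ✓; C.y = 0.00, M.y = 0.00 ✓; |CM| = 47.50 ✓; ∠(NM, MC) = 90.00° ✓; |NM| = 6.300 ✓; bearing(N→B) − bearing(N→M) = 150.0° ✓; |NB| = 6.300 ✓; ∠(NB, BD) = 90.00° ✓; |BD| = 16.60 ✗.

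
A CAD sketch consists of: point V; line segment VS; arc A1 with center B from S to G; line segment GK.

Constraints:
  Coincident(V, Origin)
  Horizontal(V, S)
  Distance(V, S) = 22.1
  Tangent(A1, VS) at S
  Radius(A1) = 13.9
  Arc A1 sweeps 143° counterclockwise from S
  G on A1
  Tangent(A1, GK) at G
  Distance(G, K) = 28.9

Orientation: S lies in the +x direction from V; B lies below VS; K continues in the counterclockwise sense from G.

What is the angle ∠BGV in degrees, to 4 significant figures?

65.78°

V is at the origin; VS is horizontal with |VS| = 22.1 and S on the +x side, so S = (22.10, 0.000). Tangency of A1 to VS means the radius BS is perpendicular to VS, so B = S + (0, -13.9) = (22.10, -13.90). On A1, S sits at bearing 90° from B; a 143° counterclockwise sweep puts G at bearing 233°, so G = B + 13.9·(cos 233°, sin 233°) = (13.73, -25.00). Then cos ∠BGV = GB·GV / (|GB||GV|), giving 65.78°.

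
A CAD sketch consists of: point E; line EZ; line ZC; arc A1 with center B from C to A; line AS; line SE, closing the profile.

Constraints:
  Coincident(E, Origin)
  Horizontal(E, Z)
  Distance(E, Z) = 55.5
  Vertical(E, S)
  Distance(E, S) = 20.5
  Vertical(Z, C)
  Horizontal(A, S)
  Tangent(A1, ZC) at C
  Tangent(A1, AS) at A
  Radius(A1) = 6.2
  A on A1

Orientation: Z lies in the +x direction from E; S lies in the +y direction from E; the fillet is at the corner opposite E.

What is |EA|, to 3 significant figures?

53.4

E is at the origin; E and Z share the same y with |EZ| = 55.5 and Z on the +x side, so Z = (55.5, 0.00). ES is vertical with |ES| = 20.5 and S on the +y side, so S = (0.00, 20.5). The virtual corner opposite E is at (55.5, 20.5). A1 meets ZC tangentially, so BC is at right angles to ZC and since A1 is tangent to AS there, BA ⟂ AS, with radius 6.2, so the center B sits 6.2 in from both sides at B = (49.3, 14.3). That places the tangent points at C = (55.5, 14.3) on ZC and A = (49.3, 20.5) on AS. Then |EA| = |A − E| = 53.4.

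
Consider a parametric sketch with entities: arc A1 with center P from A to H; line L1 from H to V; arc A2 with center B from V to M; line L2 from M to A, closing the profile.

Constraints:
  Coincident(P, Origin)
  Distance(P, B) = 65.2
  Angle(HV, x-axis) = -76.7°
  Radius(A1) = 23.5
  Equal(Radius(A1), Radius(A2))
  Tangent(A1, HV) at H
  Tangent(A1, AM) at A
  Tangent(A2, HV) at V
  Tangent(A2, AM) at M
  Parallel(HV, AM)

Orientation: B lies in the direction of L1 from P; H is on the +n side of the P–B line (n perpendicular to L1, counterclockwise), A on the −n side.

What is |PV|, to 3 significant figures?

69.3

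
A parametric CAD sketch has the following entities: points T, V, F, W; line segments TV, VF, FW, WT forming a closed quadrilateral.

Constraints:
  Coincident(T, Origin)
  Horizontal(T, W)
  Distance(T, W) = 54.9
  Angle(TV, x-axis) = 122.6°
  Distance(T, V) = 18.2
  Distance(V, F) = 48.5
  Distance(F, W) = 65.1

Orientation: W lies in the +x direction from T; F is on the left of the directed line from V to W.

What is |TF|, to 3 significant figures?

57.6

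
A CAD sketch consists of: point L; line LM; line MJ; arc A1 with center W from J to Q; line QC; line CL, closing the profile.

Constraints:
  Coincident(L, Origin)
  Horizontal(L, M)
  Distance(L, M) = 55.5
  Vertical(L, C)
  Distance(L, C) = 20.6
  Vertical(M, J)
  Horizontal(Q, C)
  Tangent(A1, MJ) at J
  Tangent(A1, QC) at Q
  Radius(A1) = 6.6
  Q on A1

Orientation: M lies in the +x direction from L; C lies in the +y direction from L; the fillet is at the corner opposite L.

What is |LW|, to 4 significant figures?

50.86

LC is vertical with |LC| = 20.6 and C on the +y side, so C = (0.000, 20.60). The virtual corner opposite L is at (55.50, 20.60). Tangency of A1 to MJ means the radius WJ is perpendicular to MJ and the tangent condition forces WQ to be normal to QC, with radius 6.6, so the center W sits 6.6 in from both sides at W = (48.90, 14.00). Then |LW| = |W − L| = 50.86.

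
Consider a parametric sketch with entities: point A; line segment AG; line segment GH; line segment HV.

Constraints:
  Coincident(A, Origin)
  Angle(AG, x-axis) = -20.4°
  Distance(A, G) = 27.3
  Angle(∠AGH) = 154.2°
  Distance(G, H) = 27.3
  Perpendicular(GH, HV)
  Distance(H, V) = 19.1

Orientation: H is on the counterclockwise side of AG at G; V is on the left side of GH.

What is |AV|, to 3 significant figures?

52.4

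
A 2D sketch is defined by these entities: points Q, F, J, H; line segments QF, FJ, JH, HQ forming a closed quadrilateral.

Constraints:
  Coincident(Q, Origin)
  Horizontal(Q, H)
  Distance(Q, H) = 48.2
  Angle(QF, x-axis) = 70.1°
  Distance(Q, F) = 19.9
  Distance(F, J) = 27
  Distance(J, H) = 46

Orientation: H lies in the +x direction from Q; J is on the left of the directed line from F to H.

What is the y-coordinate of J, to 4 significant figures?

39.28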